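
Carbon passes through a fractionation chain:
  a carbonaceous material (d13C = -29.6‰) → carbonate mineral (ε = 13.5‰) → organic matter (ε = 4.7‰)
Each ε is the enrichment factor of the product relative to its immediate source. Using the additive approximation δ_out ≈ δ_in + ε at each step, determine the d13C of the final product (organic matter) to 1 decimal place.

-11.4‰

step 1: δ ≈ -29.6 + (13.5) = -16.1‰
step 2: δ ≈ -16.1 + (4.7) = -11.4‰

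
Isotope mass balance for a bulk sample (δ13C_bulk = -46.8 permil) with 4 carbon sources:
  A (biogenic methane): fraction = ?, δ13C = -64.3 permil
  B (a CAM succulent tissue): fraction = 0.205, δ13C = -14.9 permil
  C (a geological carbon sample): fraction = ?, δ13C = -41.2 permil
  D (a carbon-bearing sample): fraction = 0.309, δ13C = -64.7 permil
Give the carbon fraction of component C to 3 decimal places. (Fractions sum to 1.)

0.325

Let f_C and f_A be the unknown fractions; fractions sum to 1 so f_C + f_A = 0.486.
Mass balance: Σ fᵢ·δᵢ = δ_bulk ⇒ f_C·(-41.2) + f_A·(-64.3) = -46.8 − (-23.047) = -23.753
Substitute f_A = 0.486 − f_C:
f_C·(-41.2 − -64.3) = -23.753 − 0.486×(-64.3) = 7.497
f_C = 7.497 / 23.1 = 0.3245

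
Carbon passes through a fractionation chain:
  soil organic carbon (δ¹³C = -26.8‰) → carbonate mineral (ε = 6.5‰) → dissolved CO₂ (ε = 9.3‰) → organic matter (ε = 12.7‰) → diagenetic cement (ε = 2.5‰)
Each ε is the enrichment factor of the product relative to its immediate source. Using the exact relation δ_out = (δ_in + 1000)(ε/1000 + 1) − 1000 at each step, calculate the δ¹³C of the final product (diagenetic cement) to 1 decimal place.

3.7‰

step 1: δ = (-26.80 + 1000)·(6.5/1000 + 1) − 1000 = -20.47‰
step 2: δ = (-20.47 + 1000)·(9.3/1000 + 1) − 1000 = -11.36‰
step 3: δ = (-11.36 + 1000)·(12.7/1000 + 1) − 1000 = 1.19‰
step 4: δ = (1.19 + 1000)·(2.5/1000 + 1) − 1000 = 3.69‰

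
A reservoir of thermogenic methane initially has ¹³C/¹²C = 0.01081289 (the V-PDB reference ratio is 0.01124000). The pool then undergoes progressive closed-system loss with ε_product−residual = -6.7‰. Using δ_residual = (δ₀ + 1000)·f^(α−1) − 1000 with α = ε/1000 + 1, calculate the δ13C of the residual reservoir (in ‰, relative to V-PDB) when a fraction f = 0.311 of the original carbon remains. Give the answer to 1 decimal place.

-30.4‰

δ₀ = (0.01081289/0.01124000 − 1)×1000 = (0.962001 − 1)×1000 = -37.999‰
α − 1 = ε/1000 = -0.0067
f^(α−1) = 0.311^(-0.0067) = 1.007856
δ_res = (-37.999 + 1000) × 1.007856 − 1000 = 969.558 − 1000 = -30.44‰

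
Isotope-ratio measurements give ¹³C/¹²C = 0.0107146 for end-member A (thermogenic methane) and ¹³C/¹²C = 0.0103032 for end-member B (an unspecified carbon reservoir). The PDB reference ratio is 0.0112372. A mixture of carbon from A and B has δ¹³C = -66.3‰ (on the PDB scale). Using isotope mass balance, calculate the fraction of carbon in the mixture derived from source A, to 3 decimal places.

δ_A = (0.0107146/0.0112372 − 1)×1000 = (0.953494 − 1)×1000 = -46.506‰
δ_B = (0.0103032/0.0112372 − 1)×1000 = (0.916883 − 1)×1000 = -83.117‰
f_A = (δ_mix − δ_B)/(δ_A − δ_B) = (-66.3 − (-83.117))/(-46.506 − (-83.117))
f_A = 16.817 / 36.611 = 0.4593

0.459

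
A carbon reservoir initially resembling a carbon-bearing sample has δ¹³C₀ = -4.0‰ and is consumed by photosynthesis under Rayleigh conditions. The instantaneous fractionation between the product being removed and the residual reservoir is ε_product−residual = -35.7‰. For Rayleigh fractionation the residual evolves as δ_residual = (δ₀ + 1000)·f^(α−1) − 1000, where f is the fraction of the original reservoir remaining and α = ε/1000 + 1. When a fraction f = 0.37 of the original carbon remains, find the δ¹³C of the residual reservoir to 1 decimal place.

32.0‰

Rayleigh residual: δ_res = (δ₀ + 1000)·f^(α−1) − 1000
α = ε/1000 + 1 = 0.96430, so α − 1 = -0.03570
f^(α−1) = 0.37^(-0.03570) = 1.036132
δ_res = (-4.0 + 1000) × 1.036132 − 1000 = 1031.988 − 1000 = 31.99‰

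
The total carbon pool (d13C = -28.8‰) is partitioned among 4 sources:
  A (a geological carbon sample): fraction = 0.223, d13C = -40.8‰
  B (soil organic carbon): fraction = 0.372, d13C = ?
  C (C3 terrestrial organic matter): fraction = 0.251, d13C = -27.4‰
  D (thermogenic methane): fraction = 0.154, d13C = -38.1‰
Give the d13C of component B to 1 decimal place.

Isotope mass balance: δ_bulk = Σ fᵢ·δᵢ.
-28.8 = 0.223×(-40.8) + 0.372×δ_B + 0.251×(-27.4) + 0.154×(-38.1)
0.372·δ_B = -28.8 − (-21.843) = -6.957
δ_B = -6.957 / 0.372 = -18.70‰

-18.7‰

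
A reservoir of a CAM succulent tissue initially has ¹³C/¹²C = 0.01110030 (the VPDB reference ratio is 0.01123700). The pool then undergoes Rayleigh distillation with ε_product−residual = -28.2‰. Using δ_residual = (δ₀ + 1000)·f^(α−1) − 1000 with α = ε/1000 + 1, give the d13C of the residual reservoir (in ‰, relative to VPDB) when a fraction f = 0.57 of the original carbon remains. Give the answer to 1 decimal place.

3.6‰

δ₀ = (0.01110030/0.01123700 − 1)×1000 = (0.987835 − 1)×1000 = -12.165‰
α − 1 = ε/1000 = -0.0282
f^(α−1) = 0.57^(-0.0282) = 1.015978
δ_res = (-12.165 + 1000) × 1.015978 − 1000 = 1003.619 − 1000 = 3.62‰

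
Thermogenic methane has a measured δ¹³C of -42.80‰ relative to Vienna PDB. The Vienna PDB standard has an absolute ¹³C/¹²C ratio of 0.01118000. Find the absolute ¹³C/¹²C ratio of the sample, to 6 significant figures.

0.0107015

R_sample = R_standard × (δ¹³C/1000 + 1)
R_sample = 0.01118000 × (-42.80/1000 + 1) = 0.01118000 × 0.957200
R_sample = 0.0107015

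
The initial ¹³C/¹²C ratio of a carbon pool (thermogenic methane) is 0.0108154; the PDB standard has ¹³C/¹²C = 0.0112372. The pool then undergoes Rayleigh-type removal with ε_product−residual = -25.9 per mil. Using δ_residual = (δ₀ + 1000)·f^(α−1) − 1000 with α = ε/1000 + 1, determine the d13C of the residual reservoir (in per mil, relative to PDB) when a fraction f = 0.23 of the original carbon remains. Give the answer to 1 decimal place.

δ₀ = (0.0108154/0.0112372 − 1)×1000 = (0.962464 − 1)×1000 = -37.536 per mil
α − 1 = ε/1000 = -0.0259
f^(α−1) = 0.23^(-0.0259) = 1.038798
δ_res = (-37.536 + 1000) × 1.038798 − 1000 = 999.806 − 1000 = -0.19 per mil

-0.2 per mil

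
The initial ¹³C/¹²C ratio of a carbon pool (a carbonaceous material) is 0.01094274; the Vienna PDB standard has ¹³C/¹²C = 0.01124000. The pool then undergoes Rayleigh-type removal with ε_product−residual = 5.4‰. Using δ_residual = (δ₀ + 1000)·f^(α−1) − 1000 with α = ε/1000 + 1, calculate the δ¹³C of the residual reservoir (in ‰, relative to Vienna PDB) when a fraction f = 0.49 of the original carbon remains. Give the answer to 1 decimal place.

-30.2‰

δ₀ = (0.01094274/0.01124000 − 1)×1000 = (0.973553 − 1)×1000 = -26.447‰
α − 1 = ε/1000 = 0.0054
f^(α−1) = 0.49^(0.0054) = 0.996155
δ_res = (-26.447 + 1000) × 0.996155 − 1000 = 969.810 − 1000 = -30.19‰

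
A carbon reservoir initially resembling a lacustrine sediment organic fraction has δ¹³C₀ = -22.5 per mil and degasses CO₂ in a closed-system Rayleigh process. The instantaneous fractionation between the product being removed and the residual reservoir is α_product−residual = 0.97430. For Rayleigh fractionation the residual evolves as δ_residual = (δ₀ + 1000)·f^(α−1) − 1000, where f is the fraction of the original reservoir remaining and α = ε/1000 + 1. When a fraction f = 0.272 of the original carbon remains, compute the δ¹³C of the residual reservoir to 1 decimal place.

Rayleigh residual: δ_res = (δ₀ + 1000)·f^(α−1) − 1000
α − 1 = -0.02570
f^(α−1) = 0.272^(-0.02570) = 1.034026
δ_res = (-22.5 + 1000) × 1.034026 − 1000 = 1010.761 − 1000 = 10.76 per mil

10.8 per mil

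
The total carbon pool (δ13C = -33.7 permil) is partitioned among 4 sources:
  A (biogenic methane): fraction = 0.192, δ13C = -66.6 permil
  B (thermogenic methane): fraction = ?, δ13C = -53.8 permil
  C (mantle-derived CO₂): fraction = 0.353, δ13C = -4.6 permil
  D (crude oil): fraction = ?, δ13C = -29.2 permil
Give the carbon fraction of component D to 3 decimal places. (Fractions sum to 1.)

0.211

Let f_D and f_B be the unknown fractions; fractions sum to 1 so f_D + f_B = 0.455.
Mass balance: Σ fᵢ·δᵢ = δ_bulk ⇒ f_D·(-29.2) + f_B·(-53.8) = -33.7 − (-14.411) = -19.289
Substitute f_B = 0.455 − f_D:
f_D·(-29.2 − -53.8) = -19.289 − 0.455×(-53.8) = 5.190
f_D = 5.190 / 24.6 = 0.2110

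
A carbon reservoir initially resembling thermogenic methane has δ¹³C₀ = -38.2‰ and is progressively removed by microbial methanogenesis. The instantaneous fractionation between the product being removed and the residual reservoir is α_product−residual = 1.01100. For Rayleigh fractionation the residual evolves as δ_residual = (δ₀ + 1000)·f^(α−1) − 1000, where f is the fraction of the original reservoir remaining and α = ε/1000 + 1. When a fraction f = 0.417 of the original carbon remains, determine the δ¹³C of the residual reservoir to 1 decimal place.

-47.4‰

Rayleigh residual: δ_res = (δ₀ + 1000)·f^(α−1) − 1000
α − 1 = 0.01100
f^(α−1) = 0.417^(0.01100) = 0.990425
δ_res = (-38.2 + 1000) × 0.990425 − 1000 = 952.591 − 1000 = -47.41‰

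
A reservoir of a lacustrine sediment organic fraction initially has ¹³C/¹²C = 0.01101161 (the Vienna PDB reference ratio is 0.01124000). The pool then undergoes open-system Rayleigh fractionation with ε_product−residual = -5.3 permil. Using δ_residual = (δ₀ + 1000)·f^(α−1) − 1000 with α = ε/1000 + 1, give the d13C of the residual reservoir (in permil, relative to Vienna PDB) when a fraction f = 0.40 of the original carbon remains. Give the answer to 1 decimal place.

-15.6 permil

δ₀ = (0.01101161/0.01124000 − 1)×1000 = (0.979681 − 1)×1000 = -20.319 permil
α − 1 = ε/1000 = -0.0053
f^(α−1) = 0.40^(-0.0053) = 1.004868
δ_res = (-20.319 + 1000) × 1.004868 − 1000 = 984.450 − 1000 = -15.55 permil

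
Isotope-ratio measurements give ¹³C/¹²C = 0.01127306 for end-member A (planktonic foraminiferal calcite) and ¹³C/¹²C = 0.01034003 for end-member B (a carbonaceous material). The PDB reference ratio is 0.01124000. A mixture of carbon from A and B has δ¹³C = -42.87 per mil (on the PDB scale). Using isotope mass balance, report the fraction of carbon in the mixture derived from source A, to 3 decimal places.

0.448

δ_A = (0.01127306/0.01124000 − 1)×1000 = (1.002941 − 1)×1000 = 2.941 per mil
δ_B = (0.01034003/0.01124000 − 1)×1000 = (0.919931 − 1)×1000 = -80.069 per mil
f_A = (δ_mix − δ_B)/(δ_A − δ_B) = (-42.87 − (-80.069))/(2.941 − (-80.069))
f_A = 37.199 / 83.010 = 0.4481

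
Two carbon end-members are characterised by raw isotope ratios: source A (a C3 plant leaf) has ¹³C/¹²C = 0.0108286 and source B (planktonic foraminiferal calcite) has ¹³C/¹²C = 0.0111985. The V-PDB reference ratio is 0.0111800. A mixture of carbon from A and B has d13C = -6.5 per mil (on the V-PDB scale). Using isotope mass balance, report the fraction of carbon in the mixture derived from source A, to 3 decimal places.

δ_A = (0.0108286/0.0111800 − 1)×1000 = (0.968569 − 1)×1000 = -31.431 per mil
δ_B = (0.0111985/0.0111800 − 1)×1000 = (1.001655 − 1)×1000 = 1.655 per mil
f_A = (δ_mix − δ_B)/(δ_A − δ_B) = (-6.5 − (1.655))/(-31.431 − (1.655))
f_A = -8.155 / -33.086 = 0.2465

0.246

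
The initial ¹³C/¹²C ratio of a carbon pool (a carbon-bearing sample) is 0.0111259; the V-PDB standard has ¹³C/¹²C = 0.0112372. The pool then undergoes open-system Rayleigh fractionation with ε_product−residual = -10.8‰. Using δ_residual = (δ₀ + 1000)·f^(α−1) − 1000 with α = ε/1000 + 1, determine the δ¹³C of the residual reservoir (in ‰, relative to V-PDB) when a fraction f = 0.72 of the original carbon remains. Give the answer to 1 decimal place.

-6.4‰

δ₀ = (0.0111259/0.0112372 − 1)×1000 = (0.990095 − 1)×1000 = -9.905‰
α − 1 = ε/1000 = -0.0108
f^(α−1) = 0.72^(-0.0108) = 1.003554
δ_res = (-9.905 + 1000) × 1.003554 − 1000 = 993.614 − 1000 = -6.39‰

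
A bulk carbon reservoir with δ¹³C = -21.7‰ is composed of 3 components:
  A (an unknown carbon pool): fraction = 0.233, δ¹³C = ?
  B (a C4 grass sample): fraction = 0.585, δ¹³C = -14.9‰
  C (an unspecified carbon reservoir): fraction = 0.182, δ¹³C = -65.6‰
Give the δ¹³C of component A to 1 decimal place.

-4.5‰

Isotope mass balance: δ_bulk = Σ fᵢ·δᵢ.
-21.7 = 0.233×δ_A + 0.585×(-14.9) + 0.182×(-65.6)
0.233·δ_A = -21.7 − (-20.656) = -1.044
δ_A = -1.044 / 0.233 = -4.48‰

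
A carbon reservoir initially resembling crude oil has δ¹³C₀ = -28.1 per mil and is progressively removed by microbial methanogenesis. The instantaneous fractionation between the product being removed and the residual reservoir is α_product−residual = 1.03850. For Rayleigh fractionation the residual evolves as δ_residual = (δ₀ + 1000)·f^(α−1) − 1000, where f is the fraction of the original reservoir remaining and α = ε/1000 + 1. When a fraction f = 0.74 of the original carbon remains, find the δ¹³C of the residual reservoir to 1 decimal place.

-39.3 per mil

Rayleigh residual: δ_res = (δ₀ + 1000)·f^(α−1) − 1000
α − 1 = 0.03850
f^(α−1) = 0.74^(0.03850) = 0.988474
δ_res = (-28.1 + 1000) × 0.988474 − 1000 = 960.698 − 1000 = -39.30 per mil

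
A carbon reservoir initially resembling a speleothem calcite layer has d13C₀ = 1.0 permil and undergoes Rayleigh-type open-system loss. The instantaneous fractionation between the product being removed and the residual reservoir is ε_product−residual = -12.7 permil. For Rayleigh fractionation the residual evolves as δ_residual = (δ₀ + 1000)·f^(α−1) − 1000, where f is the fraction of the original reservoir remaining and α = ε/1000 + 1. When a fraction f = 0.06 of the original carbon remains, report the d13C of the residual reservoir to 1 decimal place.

Rayleigh residual: δ_res = (δ₀ + 1000)·f^(α−1) − 1000
α = ε/1000 + 1 = 0.98730, so α − 1 = -0.01270
f^(α−1) = 0.06^(-0.01270) = 1.036376
δ_res = (1.0 + 1000) × 1.036376 − 1000 = 1037.413 − 1000 = 37.41 permil

37.4 permil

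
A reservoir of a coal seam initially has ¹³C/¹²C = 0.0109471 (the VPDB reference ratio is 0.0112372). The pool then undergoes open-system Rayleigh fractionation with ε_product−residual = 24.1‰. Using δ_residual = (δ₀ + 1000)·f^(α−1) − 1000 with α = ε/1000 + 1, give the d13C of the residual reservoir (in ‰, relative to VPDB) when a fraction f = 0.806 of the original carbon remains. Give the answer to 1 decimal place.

δ₀ = (0.0109471/0.0112372 − 1)×1000 = (0.974184 − 1)×1000 = -25.816‰
α − 1 = ε/1000 = 0.0241
f^(α−1) = 0.806^(0.0241) = 0.994816
δ_res = (-25.816 + 1000) × 0.994816 − 1000 = 969.134 − 1000 = -30.87‰

-30.9‰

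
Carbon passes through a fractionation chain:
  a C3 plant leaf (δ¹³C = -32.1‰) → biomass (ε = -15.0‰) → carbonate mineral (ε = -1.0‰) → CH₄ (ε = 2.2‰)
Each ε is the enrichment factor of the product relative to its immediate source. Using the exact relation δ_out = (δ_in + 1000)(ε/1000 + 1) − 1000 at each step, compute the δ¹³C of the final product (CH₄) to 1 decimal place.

step 1: δ = (-32.10 + 1000)·(-15.0/1000 + 1) − 1000 = -46.62‰
step 2: δ = (-46.62 + 1000)·(-1.0/1000 + 1) − 1000 = -47.57‰
step 3: δ = (-47.57 + 1000)·(2.2/1000 + 1) − 1000 = -45.48‰

-45.5‰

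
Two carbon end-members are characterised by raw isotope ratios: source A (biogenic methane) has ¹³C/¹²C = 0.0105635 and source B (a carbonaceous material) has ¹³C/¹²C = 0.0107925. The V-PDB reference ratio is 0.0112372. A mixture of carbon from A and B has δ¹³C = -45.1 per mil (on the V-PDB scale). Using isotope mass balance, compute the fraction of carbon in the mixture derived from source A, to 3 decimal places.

0.271

δ_A = (0.0105635/0.0112372 − 1)×1000 = (0.940047 − 1)×1000 = -59.953 per mil
δ_B = (0.0107925/0.0112372 − 1)×1000 = (0.960426 − 1)×1000 = -39.574 per mil
f_A = (δ_mix − δ_B)/(δ_A − δ_B) = (-45.1 − (-39.574))/(-59.953 − (-39.574))
f_A = -5.526 / -20.379 = 0.2712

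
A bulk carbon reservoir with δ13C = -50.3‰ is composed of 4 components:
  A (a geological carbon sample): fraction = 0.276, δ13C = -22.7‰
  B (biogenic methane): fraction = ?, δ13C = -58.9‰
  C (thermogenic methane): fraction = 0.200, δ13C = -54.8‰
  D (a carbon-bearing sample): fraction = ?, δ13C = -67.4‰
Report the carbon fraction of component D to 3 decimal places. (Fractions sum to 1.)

0.260

Let f_D and f_B be the unknown fractions; fractions sum to 1 so f_D + f_B = 0.524.
Mass balance: Σ fᵢ·δᵢ = δ_bulk ⇒ f_D·(-67.4) + f_B·(-58.9) = -50.3 − (-17.225) = -33.075
Substitute f_B = 0.524 − f_D:
f_D·(-67.4 − -58.9) = -33.075 − 0.524×(-58.9) = -2.211
f_D = -2.211 / -8.5 = 0.2601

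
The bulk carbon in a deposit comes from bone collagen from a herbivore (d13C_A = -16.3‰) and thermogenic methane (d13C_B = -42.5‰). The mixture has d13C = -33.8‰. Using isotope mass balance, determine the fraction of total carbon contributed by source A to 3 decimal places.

δ_mix = f_A·δ_A + (1 − f_A)·δ_B  ⇒  f_A = (δ_mix − δ_B)/(δ_A − δ_B)
f_A = (-33.8 − (-42.5)) / (-16.3 − (-42.5))
f_A = 8.7 / 26.2 = 0.3321

0.332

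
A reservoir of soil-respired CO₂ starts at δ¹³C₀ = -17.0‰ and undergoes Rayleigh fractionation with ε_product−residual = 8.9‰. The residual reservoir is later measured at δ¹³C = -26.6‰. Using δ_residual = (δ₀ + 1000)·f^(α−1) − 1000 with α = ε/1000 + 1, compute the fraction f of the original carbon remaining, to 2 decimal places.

α − 1 = ε/1000 = 0.0089
(δ_res + 1000)/(δ₀ + 1000) = (-26.6 + 1000)/(-17.0 + 1000) = 973.4/983.0 = 0.990234
f = 0.990234^(1/0.0089) = exp(ln(0.990234)/0.0089) = exp(-0.00981/0.0089)
f = exp(-1.1027) = 0.3320

0.33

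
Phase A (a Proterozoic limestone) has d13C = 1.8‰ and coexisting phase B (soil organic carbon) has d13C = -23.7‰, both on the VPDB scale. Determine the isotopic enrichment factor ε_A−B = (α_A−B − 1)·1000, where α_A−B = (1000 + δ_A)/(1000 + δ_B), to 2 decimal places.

α_A−B = (1000 + 1.8) / (1000 + -23.7) = 1001.8 / 976.3 = 1.026119
ε_A−B = (1.026119 − 1) × 1000 = 26.119‰
(The approximation ε ≈ δ_A − δ_B would give 25.5‰.)

26.12‰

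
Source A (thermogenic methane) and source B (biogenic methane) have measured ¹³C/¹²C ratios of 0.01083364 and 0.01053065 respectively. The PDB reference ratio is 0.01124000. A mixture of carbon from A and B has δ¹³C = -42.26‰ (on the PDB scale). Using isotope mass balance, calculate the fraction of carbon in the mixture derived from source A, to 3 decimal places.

δ_A = (0.01083364/0.01124000 − 1)×1000 = (0.963847 − 1)×1000 = -36.153‰
δ_B = (0.01053065/0.01124000 − 1)×1000 = (0.936891 − 1)×1000 = -63.109‰
f_A = (δ_mix − δ_B)/(δ_A − δ_B) = (-42.26 − (-63.109))/(-36.153 − (-63.109))
f_A = 20.849 / 26.956 = 0.7734

0.773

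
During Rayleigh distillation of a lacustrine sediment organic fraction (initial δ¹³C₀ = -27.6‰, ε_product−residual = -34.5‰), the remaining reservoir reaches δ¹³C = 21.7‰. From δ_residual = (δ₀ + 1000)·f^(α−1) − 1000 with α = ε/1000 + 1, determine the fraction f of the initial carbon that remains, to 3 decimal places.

α − 1 = ε/1000 = -0.0345
(δ_res + 1000)/(δ₀ + 1000) = (21.7 + 1000)/(-27.6 + 1000) = 1021.7/972.4 = 1.050699
f = 1.050699^(1/-0.0345) = exp(ln(1.050699)/-0.0345) = exp(0.04946/-0.0345)
f = exp(-1.4335) = 0.2385

0.238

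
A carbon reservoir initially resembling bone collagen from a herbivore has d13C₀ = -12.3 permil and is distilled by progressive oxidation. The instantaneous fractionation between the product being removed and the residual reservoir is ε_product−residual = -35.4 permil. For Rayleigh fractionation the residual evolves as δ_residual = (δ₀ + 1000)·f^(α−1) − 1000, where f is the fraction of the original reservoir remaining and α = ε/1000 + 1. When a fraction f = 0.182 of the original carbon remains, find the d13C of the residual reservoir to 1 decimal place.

Rayleigh residual: δ_res = (δ₀ + 1000)·f^(α−1) − 1000
α = ε/1000 + 1 = 0.96460, so α − 1 = -0.03540
f^(α−1) = 0.182^(-0.03540) = 1.062169
δ_res = (-12.3 + 1000) × 1.062169 − 1000 = 1049.104 − 1000 = 49.10 permil

49.1 permil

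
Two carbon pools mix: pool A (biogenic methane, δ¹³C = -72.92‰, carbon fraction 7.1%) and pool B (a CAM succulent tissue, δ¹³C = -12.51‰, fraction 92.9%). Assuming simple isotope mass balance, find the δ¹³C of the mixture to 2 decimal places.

-16.80‰

δ_mix = f_A·δ_A + f_B·δ_B
δ_mix = 0.071 × (-72.92) + 0.929 × (-12.51)
δ_mix = -5.177 + -11.622 = -16.799‰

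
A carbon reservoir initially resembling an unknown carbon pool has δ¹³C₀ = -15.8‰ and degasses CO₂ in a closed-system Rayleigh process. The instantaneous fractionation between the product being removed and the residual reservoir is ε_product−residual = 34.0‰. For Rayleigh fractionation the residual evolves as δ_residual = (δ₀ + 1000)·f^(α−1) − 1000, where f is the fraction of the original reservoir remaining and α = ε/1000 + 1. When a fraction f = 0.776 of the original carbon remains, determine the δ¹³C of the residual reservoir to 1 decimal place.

Rayleigh residual: δ_res = (δ₀ + 1000)·f^(α−1) − 1000
α = ε/1000 + 1 = 1.03400, so α − 1 = 0.03400
f^(α−1) = 0.776^(0.03400) = 0.991415
δ_res = (-15.8 + 1000) × 0.991415 − 1000 = 975.750 − 1000 = -24.25‰

-24.2‰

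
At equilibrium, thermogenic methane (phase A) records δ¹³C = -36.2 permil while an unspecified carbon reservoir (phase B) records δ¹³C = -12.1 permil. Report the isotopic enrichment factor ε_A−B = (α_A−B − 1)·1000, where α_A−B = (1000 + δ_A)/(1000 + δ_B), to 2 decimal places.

α_A−B = (1000 + -36.2) / (1000 + -12.1) = 963.8 / 987.9 = 0.975605
ε_A−B = (0.975605 − 1) × 1000 = -24.395 permil
(The approximation ε ≈ δ_A − δ_B would give -24.1 permil.)

-24.40 permil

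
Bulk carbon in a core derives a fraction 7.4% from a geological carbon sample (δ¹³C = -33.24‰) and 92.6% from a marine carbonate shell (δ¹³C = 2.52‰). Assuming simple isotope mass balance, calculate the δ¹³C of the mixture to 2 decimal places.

δ_mix = f_A·δ_A + f_B·δ_B
δ_mix = 0.074 × (-33.24) + 0.926 × (2.52)
δ_mix = -2.460 + 2.334 = -0.126‰

-0.13‰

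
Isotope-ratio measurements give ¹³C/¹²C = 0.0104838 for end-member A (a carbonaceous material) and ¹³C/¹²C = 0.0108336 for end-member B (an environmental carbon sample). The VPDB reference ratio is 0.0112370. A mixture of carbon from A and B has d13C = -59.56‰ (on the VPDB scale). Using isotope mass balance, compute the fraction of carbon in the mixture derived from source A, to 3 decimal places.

δ_A = (0.0104838/0.0112370 − 1)×1000 = (0.932971 − 1)×1000 = -67.029‰
δ_B = (0.0108336/0.0112370 − 1)×1000 = (0.964101 − 1)×1000 = -35.899‰
f_A = (δ_mix − δ_B)/(δ_A − δ_B) = (-59.56 − (-35.899))/(-67.029 − (-35.899))
f_A = -23.661 / -31.129 = 0.7601

0.760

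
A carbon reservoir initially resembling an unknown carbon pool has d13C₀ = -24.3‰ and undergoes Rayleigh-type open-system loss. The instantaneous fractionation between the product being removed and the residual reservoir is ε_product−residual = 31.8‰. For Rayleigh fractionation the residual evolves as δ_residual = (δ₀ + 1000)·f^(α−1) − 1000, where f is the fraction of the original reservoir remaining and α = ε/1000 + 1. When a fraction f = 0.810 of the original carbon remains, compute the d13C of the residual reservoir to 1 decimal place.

-30.8‰

Rayleigh residual: δ_res = (δ₀ + 1000)·f^(α−1) − 1000
α = ε/1000 + 1 = 1.03180, so α − 1 = 0.03180
f^(α−1) = 0.810^(0.03180) = 0.993321
δ_res = (-24.3 + 1000) × 0.993321 − 1000 = 969.184 − 1000 = -30.82‰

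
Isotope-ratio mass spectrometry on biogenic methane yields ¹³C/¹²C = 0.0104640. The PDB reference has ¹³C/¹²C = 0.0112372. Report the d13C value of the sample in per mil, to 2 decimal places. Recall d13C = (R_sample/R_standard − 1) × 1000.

-68.81 per mil

d13C = (R_sample / R_standard − 1) × 1000
R_sample / R_standard = 0.0104640 / 0.0112372 = 0.931193
d13C = (0.931193 − 1) × 1000 = -68.807 per mil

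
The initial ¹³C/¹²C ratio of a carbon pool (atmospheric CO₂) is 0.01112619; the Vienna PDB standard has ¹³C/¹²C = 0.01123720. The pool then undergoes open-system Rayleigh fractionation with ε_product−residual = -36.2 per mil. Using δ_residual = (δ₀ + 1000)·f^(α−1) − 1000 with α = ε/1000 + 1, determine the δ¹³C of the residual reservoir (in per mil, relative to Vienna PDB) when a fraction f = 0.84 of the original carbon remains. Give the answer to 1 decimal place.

-3.6 per mil

δ₀ = (0.01112619/0.01123720 − 1)×1000 = (0.990121 − 1)×1000 = -9.879 per mil
α − 1 = ε/1000 = -0.0362
f^(α−1) = 0.84^(-0.0362) = 1.006332
δ_res = (-9.879 + 1000) × 1.006332 − 1000 = 996.390 − 1000 = -3.61 per mil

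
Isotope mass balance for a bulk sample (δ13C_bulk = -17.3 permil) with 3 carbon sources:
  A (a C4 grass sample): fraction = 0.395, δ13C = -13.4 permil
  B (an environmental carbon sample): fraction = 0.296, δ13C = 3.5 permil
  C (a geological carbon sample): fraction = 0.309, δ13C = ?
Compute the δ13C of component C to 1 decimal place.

-42.2 permil

Isotope mass balance: δ_bulk = Σ fᵢ·δᵢ.
-17.3 = 0.395×(-13.4) + 0.296×(3.5) + 0.309×δ_C
0.309·δ_C = -17.3 − (-4.257) = -13.043
δ_C = -13.043 / 0.309 = -42.21 permil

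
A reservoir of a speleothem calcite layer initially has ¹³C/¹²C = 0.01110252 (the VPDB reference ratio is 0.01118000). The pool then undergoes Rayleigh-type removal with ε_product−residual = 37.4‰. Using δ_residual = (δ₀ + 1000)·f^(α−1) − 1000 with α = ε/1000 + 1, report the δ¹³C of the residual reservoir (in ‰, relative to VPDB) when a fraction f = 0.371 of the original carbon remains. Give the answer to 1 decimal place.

δ₀ = (0.01110252/0.01118000 − 1)×1000 = (0.993070 − 1)×1000 = -6.930‰
α − 1 = ε/1000 = 0.0374
f^(α−1) = 0.371^(0.0374) = 0.963595
δ_res = (-6.930 + 1000) × 0.963595 − 1000 = 956.917 − 1000 = -43.08‰

-43.1‰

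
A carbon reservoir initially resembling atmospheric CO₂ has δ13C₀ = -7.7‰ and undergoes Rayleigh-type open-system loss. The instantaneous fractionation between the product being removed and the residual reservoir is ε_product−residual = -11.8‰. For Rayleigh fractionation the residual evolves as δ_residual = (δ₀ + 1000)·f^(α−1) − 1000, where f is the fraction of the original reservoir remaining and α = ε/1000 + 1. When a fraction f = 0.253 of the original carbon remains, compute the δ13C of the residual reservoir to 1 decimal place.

Rayleigh residual: δ_res = (δ₀ + 1000)·f^(α−1) − 1000
α = ε/1000 + 1 = 0.98820, so α − 1 = -0.01180
f^(α−1) = 0.253^(-0.01180) = 1.016350
δ_res = (-7.7 + 1000) × 1.016350 − 1000 = 1008.524 − 1000 = 8.52‰

8.5‰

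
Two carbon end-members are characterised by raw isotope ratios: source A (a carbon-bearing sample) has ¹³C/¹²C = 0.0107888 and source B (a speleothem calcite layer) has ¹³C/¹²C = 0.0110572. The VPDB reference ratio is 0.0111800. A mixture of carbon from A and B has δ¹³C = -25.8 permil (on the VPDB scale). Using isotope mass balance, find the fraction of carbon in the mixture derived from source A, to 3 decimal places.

0.617

δ_A = (0.0107888/0.0111800 − 1)×1000 = (0.965009 − 1)×1000 = -34.991 permil
δ_B = (0.0110572/0.0111800 − 1)×1000 = (0.989016 − 1)×1000 = -10.984 permil
f_A = (δ_mix − δ_B)/(δ_A − δ_B) = (-25.8 − (-10.984))/(-34.991 − (-10.984))
f_A = -14.816 / -24.007 = 0.6172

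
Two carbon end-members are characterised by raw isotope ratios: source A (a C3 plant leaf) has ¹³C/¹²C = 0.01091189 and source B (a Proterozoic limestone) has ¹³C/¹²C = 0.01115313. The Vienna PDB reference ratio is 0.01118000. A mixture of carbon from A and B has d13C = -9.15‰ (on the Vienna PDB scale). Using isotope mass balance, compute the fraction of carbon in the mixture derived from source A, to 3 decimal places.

0.313

δ_A = (0.01091189/0.01118000 − 1)×1000 = (0.976019 − 1)×1000 = -23.981‰
δ_B = (0.01115313/0.01118000 − 1)×1000 = (0.997597 − 1)×1000 = -2.403‰
f_A = (δ_mix − δ_B)/(δ_A − δ_B) = (-9.15 − (-2.403))/(-23.981 − (-2.403))
f_A = -6.747 / -21.578 = 0.3127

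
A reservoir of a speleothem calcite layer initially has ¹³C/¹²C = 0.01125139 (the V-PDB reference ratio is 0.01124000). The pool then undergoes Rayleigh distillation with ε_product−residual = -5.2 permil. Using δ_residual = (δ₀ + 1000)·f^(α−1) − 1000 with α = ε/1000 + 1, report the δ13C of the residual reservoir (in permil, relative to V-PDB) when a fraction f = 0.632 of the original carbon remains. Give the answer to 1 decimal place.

δ₀ = (0.01125139/0.01124000 − 1)×1000 = (1.001013 − 1)×1000 = 1.013 permil
α − 1 = ε/1000 = -0.0052
f^(α−1) = 0.632^(-0.0052) = 1.002389
δ_res = (1.013 + 1000) × 1.002389 − 1000 = 1003.405 − 1000 = 3.40 permil

3.4 permil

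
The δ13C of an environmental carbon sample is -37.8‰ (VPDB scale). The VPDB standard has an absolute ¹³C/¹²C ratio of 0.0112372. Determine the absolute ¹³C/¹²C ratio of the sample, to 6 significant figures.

R_sample = R_standard × (δ13C/1000 + 1)
R_sample = 0.0112372 × (-37.8/1000 + 1) = 0.0112372 × 0.962200
R_sample = 0.0108124

0.0108124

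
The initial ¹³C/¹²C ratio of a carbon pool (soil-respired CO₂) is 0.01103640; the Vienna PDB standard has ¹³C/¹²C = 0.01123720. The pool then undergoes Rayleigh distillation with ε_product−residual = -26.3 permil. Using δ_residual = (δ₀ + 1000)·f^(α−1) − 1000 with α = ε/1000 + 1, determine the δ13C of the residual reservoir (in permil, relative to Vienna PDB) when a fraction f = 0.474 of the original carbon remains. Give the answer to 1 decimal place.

δ₀ = (0.01103640/0.01123720 − 1)×1000 = (0.982131 − 1)×1000 = -17.869 permil
α − 1 = ε/1000 = -0.0263
f^(α−1) = 0.474^(-0.0263) = 1.019828
δ_res = (-17.869 + 1000) × 1.019828 − 1000 = 1001.605 − 1000 = 1.60 permil

1.6 permil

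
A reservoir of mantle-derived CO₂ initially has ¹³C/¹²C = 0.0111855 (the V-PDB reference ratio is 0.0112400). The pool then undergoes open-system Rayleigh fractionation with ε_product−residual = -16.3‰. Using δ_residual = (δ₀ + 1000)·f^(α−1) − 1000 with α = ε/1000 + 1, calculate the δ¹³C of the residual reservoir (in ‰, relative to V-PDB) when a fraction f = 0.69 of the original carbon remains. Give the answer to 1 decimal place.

δ₀ = (0.0111855/0.0112400 − 1)×1000 = (0.995151 − 1)×1000 = -4.849‰
α − 1 = ε/1000 = -0.0163
f^(α−1) = 0.69^(-0.0163) = 1.006067
δ_res = (-4.849 + 1000) × 1.006067 − 1000 = 1001.188 − 1000 = 1.19‰

1.2‰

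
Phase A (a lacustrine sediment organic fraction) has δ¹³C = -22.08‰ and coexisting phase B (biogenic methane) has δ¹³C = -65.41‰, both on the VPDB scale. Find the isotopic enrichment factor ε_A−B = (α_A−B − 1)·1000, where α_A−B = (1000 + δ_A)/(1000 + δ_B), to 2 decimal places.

46.36‰

α_A−B = (1000 + -22.08) / (1000 + -65.41) = 977.92 / 934.59 = 1.046363
ε_A−B = (1.046363 − 1) × 1000 = 46.363‰
(The approximation ε ≈ δ_A − δ_B would give 43.33‰.)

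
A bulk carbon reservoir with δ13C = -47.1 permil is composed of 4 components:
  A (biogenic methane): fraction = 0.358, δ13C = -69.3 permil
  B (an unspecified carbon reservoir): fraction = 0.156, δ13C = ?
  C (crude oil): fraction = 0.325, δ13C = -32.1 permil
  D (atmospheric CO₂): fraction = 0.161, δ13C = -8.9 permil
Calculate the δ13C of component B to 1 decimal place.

Isotope mass balance: δ_bulk = Σ fᵢ·δᵢ.
-47.1 = 0.358×(-69.3) + 0.156×δ_B + 0.325×(-32.1) + 0.161×(-8.9)
0.156·δ_B = -47.1 − (-36.675) = -10.425
δ_B = -10.425 / 0.156 = -66.83 permil

-66.8 permil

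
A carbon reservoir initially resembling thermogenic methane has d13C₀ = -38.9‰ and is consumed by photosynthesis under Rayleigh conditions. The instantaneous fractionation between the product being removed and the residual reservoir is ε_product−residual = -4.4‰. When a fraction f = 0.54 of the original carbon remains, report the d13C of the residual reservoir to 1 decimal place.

-36.3‰

Rayleigh residual: δ_res = (δ₀ + 1000)·f^(α−1) − 1000
α = ε/1000 + 1 = 0.99560, so α − 1 = -0.00440
f^(α−1) = 0.54^(-0.00440) = 1.002715
δ_res = (-38.9 + 1000) × 1.002715 − 1000 = 963.709 − 1000 = -36.29‰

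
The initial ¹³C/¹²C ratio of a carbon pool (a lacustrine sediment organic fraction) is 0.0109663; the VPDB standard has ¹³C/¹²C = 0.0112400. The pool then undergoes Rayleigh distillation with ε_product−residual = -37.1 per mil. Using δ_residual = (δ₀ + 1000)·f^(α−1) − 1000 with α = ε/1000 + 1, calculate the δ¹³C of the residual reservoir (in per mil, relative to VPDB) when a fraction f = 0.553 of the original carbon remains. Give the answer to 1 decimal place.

δ₀ = (0.0109663/0.0112400 − 1)×1000 = (0.975649 − 1)×1000 = -24.351 per mil
α − 1 = ε/1000 = -0.0371
f^(α−1) = 0.553^(-0.0371) = 1.022221
δ_res = (-24.351 + 1000) × 1.022221 − 1000 = 997.330 − 1000 = -2.67 per mil

-2.7 per mil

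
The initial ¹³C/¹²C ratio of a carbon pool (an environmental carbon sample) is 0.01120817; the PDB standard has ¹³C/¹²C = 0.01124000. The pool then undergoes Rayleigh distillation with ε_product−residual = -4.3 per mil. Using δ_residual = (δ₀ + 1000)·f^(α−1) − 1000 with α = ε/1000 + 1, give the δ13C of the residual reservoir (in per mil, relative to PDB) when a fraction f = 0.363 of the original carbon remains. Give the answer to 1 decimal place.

1.5 per mil

δ₀ = (0.01120817/0.01124000 − 1)×1000 = (0.997168 − 1)×1000 = -2.832 per mil
α − 1 = ε/1000 = -0.0043
f^(α−1) = 0.363^(-0.0043) = 1.004367
δ_res = (-2.832 + 1000) × 1.004367 − 1000 = 1001.523 − 1000 = 1.52 per mil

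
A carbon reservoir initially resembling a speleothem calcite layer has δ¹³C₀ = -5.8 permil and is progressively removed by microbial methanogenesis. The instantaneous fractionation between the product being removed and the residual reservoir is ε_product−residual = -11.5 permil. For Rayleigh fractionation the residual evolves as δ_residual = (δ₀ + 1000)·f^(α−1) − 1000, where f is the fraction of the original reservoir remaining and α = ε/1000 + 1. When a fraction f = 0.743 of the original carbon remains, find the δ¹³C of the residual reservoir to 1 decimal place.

-2.4 permil

Rayleigh residual: δ_res = (δ₀ + 1000)·f^(α−1) − 1000
α = ε/1000 + 1 = 0.98850, so α − 1 = -0.01150
f^(α−1) = 0.743^(-0.01150) = 1.003422
δ_res = (-5.8 + 1000) × 1.003422 − 1000 = 997.602 − 1000 = -2.40 permil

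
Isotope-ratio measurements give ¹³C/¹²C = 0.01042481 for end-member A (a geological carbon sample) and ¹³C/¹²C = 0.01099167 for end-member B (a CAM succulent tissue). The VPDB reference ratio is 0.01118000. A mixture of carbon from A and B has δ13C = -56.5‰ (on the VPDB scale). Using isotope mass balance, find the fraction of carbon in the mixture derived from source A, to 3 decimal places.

δ_A = (0.01042481/0.01118000 − 1)×1000 = (0.932452 − 1)×1000 = -67.548‰
δ_B = (0.01099167/0.01118000 − 1)×1000 = (0.983155 − 1)×1000 = -16.845‰
f_A = (δ_mix − δ_B)/(δ_A − δ_B) = (-56.5 − (-16.845))/(-67.548 − (-16.845))
f_A = -39.655 / -50.703 = 0.7821

0.782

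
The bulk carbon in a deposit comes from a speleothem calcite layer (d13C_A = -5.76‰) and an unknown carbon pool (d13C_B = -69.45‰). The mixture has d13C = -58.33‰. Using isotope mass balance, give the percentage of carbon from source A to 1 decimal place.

17.5%

δ_mix = f_A·δ_A + (1 − f_A)·δ_B  ⇒  f_A = (δ_mix − δ_B)/(δ_A − δ_B)
f_A = (-58.33 − (-69.45)) / (-5.76 − (-69.45))
f_A = 11.12 / 63.69 = 0.1746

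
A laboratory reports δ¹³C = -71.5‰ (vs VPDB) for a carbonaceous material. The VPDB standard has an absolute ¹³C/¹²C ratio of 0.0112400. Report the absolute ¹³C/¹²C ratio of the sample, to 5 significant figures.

R_sample = R_standard × (δ¹³C/1000 + 1)
R_sample = 0.0112400 × (-71.5/1000 + 1) = 0.0112400 × 0.928500
R_sample = 0.0104363

0.010436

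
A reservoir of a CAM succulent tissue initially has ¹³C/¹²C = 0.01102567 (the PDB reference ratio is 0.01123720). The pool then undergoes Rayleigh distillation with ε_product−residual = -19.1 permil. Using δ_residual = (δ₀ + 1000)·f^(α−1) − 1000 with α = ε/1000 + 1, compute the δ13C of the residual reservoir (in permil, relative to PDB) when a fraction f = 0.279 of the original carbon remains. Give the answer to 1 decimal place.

5.4 permil

δ₀ = (0.01102567/0.01123720 − 1)×1000 = (0.981176 − 1)×1000 = -18.824 permil
α − 1 = ε/1000 = -0.0191
f^(α−1) = 0.279^(-0.0191) = 1.024682
δ_res = (-18.824 + 1000) × 1.024682 − 1000 = 1005.393 − 1000 = 5.39 permil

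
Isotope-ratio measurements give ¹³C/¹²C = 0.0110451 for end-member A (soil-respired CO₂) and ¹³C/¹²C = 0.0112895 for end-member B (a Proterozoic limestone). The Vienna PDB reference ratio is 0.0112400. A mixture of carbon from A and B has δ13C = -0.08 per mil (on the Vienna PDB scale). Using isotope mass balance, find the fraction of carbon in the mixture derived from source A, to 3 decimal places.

δ_A = (0.0110451/0.0112400 − 1)×1000 = (0.982660 − 1)×1000 = -17.340 per mil
δ_B = (0.0112895/0.0112400 − 1)×1000 = (1.004404 − 1)×1000 = 4.404 per mil
f_A = (δ_mix − δ_B)/(δ_A − δ_B) = (-0.08 − (4.404))/(-17.340 − (4.404))
f_A = -4.484 / -21.744 = 0.2062

0.206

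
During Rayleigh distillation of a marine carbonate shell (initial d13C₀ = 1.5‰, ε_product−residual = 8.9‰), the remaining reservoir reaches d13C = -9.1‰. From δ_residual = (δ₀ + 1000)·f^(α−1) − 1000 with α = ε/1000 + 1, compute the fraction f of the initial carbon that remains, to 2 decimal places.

α − 1 = ε/1000 = 0.0089
(δ_res + 1000)/(δ₀ + 1000) = (-9.1 + 1000)/(1.5 + 1000) = 990.9/1001.5 = 0.989416
f = 0.989416^(1/0.0089) = exp(ln(0.989416)/0.0089) = exp(-0.01064/0.0089)
f = exp(-1.1956) = 0.3025

0.30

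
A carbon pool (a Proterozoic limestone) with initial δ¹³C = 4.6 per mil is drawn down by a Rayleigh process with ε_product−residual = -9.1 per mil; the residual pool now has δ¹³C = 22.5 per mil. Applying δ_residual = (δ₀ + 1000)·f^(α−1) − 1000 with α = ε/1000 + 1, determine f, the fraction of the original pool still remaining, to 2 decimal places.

0.14

α − 1 = ε/1000 = -0.0091
(δ_res + 1000)/(δ₀ + 1000) = (22.5 + 1000)/(4.6 + 1000) = 1022.5/1004.6 = 1.017818
f = 1.017818^(1/-0.0091) = exp(ln(1.017818)/-0.0091) = exp(0.01766/-0.0091)
f = exp(-1.9408) = 0.1436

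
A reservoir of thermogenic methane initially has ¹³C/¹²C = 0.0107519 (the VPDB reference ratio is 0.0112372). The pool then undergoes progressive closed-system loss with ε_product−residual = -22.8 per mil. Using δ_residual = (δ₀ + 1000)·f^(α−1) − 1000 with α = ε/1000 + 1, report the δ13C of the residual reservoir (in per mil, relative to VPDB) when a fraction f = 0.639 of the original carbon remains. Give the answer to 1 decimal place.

-33.4 per mil

δ₀ = (0.0107519/0.0112372 − 1)×1000 = (0.956813 − 1)×1000 = -43.187 per mil
α − 1 = ε/1000 = -0.0228
f^(α−1) = 0.639^(-0.0228) = 1.010263
δ_res = (-43.187 + 1000) × 1.010263 − 1000 = 966.633 − 1000 = -33.37 per mil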